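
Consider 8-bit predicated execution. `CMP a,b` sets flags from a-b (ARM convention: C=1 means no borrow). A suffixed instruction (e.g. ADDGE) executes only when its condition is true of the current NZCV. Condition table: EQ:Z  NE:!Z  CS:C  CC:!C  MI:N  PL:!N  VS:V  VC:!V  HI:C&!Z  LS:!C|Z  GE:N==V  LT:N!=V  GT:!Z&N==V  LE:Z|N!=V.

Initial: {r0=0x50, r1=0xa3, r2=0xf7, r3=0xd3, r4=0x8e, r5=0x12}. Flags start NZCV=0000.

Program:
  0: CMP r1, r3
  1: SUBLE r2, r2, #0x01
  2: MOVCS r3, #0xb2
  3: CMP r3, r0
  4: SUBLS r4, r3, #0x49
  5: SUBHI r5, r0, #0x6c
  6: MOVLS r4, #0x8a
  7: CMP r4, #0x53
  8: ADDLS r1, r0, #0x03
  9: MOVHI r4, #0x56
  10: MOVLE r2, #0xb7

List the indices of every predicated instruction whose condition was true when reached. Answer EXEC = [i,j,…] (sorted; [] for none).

0: ✓ CMP  NZCV=1000
1: ✓ SUBLE  r2←0xf6
2: · MOVCS
3: ✓ CMP  NZCV=1010
4: · SUBLS
5: ✓ SUBHI  r5←0xe4
6: · MOVLS
7: ✓ CMP  NZCV=0011
8: · ADDLS
9: ✓ MOVHI  r4←0x56
10: ✓ MOVLE  r2←0xb7

EXEC = [1,5,9,10]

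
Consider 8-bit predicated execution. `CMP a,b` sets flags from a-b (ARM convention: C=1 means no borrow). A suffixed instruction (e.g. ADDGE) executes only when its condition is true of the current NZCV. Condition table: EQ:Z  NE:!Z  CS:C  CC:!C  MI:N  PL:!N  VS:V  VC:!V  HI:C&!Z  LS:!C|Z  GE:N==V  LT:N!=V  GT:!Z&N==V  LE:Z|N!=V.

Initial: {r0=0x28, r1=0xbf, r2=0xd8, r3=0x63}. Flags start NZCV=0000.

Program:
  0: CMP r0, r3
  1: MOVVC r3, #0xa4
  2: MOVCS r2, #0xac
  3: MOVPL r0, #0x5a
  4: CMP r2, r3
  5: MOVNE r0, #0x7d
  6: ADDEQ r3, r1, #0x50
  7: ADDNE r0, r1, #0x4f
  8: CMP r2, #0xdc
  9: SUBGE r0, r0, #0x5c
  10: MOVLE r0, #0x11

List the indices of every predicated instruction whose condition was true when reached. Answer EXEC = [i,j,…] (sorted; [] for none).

0: ✓ CMP  NZCV=1000
1: ✓ MOVVC  r3←0xa4
2: · MOVCS
3: · MOVPL
4: ✓ CMP  NZCV=0010
5: ✓ MOVNE  r0←0x7d
6: · ADDEQ
7: ✓ ADDNE  r0←0x0e
8: ✓ CMP  NZCV=1000
9: · SUBGE
10: ✓ MOVLE  r0←0x11

EXEC = [1,5,7,10]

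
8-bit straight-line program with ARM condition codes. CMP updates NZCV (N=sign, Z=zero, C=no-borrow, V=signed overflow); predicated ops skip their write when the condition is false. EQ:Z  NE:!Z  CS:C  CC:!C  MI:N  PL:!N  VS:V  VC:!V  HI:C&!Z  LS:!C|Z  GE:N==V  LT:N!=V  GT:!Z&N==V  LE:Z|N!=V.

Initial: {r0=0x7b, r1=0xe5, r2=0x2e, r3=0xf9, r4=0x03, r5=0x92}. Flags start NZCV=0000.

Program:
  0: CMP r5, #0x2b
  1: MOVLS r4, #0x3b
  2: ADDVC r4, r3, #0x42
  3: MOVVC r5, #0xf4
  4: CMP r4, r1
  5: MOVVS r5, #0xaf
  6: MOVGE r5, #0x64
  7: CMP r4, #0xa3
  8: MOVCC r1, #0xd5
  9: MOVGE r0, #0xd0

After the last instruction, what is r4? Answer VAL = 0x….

0: ✓ CMP  NZCV=0011
1: · MOVLS
2: · ADDVC
3: · MOVVC
4: ✓ CMP  NZCV=0000
5: · MOVVS
6: ✓ MOVGE  r5←0x64
7: ✓ CMP  NZCV=0000
8: ✓ MOVCC  r1←0xd5
9: ✓ MOVGE  r0←0xd0

VAL = 0x03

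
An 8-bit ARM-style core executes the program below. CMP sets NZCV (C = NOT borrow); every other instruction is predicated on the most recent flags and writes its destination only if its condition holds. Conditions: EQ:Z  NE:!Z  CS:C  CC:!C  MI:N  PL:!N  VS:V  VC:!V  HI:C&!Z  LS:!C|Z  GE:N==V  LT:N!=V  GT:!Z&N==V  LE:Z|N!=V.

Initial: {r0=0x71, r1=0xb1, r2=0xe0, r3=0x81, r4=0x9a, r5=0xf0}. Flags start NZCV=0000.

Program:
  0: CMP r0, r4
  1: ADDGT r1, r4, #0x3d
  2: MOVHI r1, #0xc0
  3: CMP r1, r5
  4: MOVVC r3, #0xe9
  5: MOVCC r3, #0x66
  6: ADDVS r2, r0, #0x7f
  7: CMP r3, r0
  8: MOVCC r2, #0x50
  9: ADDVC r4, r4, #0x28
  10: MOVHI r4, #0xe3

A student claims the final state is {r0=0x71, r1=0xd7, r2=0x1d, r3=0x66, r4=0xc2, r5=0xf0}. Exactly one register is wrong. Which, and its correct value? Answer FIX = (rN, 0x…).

[0] flags=1001 → (cmp)
[1] flags=1001 GT?T → r1=0xd7
[2] flags=1001 HI?F → skip
[3] flags=1000 → (cmp)
[4] flags=1000 VC?T → r3=0xe9
[5] flags=1000 CC?T → r3=0x66
[6] flags=1000 VS?F → skip
[7] flags=1000 → (cmp)
[8] flags=1000 CC?T → r2=0x50
[9] flags=1000 VC?T → r4=0xc2
[10] flags=1000 HI?F → skip

FIX = (r2, 0x50)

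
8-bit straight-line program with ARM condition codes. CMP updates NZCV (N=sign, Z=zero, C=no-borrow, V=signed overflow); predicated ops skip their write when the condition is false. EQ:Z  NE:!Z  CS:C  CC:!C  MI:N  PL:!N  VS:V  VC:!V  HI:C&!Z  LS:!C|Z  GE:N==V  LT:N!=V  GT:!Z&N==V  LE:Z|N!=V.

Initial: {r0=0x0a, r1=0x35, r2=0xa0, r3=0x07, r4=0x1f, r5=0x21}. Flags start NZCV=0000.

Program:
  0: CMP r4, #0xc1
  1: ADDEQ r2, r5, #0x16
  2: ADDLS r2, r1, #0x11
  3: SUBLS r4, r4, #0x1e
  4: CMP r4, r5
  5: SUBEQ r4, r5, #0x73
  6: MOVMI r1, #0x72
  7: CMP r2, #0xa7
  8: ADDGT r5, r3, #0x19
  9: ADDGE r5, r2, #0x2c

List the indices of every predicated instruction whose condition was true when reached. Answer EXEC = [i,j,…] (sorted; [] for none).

[0] flags=0000 → (cmp)
[1] flags=0000 EQ?F → skip
[2] flags=0000 LS?T → r2=0x46
[3] flags=0000 LS?T → r4=0x01
[4] flags=1000 → (cmp)
[5] flags=1000 EQ?F → skip
[6] flags=1000 MI?T → r1=0x72
[7] flags=1001 → (cmp)
[8] flags=1001 GT?T → r5=0x20
[9] flags=1001 GE?T → r5=0x72

EXEC = [2,3,6,8,9]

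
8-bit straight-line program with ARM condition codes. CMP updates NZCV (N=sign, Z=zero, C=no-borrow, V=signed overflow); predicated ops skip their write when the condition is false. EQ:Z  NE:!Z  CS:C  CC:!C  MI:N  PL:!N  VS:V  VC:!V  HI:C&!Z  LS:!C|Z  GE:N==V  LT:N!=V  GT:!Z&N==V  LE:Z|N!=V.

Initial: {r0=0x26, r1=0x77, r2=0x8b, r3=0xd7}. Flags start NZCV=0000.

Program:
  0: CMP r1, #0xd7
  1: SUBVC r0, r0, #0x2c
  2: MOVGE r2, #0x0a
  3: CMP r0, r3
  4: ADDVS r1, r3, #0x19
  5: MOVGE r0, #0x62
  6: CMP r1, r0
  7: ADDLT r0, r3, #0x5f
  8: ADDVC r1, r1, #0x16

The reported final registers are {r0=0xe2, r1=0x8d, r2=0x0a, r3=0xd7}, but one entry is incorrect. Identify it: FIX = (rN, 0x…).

FIX = (r0, 0x62)

0: ✓ CMP  NZCV=1001
1: · SUBVC
2: ✓ MOVGE  r2←0x0a
3: ✓ CMP  NZCV=0000
4: · ADDVS
5: ✓ MOVGE  r0←0x62
6: ✓ CMP  NZCV=0010
7: · ADDLT
8: ✓ ADDVC  r1←0x8d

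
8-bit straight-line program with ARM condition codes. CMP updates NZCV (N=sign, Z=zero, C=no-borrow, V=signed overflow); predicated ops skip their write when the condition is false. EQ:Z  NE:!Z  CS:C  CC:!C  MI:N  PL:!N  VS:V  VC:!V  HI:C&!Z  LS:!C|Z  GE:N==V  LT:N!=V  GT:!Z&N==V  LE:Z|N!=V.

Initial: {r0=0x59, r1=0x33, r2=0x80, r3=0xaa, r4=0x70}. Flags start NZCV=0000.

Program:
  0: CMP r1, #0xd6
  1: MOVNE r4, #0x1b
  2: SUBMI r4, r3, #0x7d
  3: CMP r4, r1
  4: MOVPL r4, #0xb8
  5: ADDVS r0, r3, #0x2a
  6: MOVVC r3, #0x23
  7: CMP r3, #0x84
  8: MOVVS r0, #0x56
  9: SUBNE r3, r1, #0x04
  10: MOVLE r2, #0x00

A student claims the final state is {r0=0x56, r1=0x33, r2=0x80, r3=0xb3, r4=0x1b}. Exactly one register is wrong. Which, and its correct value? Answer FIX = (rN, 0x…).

FIX = (r3, 0x2f)

0: ✓ CMP  NZCV=0000
1: ✓ MOVNE  r4←0x1b
2: · SUBMI
3: ✓ CMP  NZCV=1000
4: · MOVPL
5: · ADDVS
6: ✓ MOVVC  r3←0x23
7: ✓ CMP  NZCV=1001
8: ✓ MOVVS  r0←0x56
9: ✓ SUBNE  r3←0x2f
10: · MOVLE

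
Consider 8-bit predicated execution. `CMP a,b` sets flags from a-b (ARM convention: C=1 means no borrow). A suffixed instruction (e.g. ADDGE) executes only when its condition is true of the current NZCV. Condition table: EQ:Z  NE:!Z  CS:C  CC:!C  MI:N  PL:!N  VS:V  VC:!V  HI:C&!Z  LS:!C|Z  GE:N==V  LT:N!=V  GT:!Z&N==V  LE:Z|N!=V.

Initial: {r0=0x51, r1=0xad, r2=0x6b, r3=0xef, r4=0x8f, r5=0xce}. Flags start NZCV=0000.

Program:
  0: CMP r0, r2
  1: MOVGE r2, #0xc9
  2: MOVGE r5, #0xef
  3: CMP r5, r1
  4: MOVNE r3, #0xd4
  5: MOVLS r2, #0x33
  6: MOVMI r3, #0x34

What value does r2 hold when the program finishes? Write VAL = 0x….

VAL = 0x6b

0: ✓ CMP  NZCV=1000
1: · MOVGE
2: · MOVGE
3: ✓ CMP  NZCV=0010
4: ✓ MOVNE  r3←0xd4
5: · MOVLS
6: · MOVMI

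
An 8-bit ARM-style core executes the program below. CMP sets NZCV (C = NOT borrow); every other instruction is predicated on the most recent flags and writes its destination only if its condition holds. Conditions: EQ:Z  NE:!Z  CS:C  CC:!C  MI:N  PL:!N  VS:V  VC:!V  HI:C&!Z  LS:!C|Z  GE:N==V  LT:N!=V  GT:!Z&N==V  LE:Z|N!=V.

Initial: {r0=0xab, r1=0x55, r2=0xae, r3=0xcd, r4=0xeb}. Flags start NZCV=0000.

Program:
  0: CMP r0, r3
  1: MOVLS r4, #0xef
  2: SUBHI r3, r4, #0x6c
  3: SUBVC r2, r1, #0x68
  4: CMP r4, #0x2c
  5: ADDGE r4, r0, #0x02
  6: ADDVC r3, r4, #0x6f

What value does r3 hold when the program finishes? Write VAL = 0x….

0: ✓ CMP  NZCV=1000
1: ✓ MOVLS  r4←0xef
2: · SUBHI
3: ✓ SUBVC  r2←0xed
4: ✓ CMP  NZCV=1010
5: · ADDGE
6: ✓ ADDVC  r3←0x5e

VAL = 0x5e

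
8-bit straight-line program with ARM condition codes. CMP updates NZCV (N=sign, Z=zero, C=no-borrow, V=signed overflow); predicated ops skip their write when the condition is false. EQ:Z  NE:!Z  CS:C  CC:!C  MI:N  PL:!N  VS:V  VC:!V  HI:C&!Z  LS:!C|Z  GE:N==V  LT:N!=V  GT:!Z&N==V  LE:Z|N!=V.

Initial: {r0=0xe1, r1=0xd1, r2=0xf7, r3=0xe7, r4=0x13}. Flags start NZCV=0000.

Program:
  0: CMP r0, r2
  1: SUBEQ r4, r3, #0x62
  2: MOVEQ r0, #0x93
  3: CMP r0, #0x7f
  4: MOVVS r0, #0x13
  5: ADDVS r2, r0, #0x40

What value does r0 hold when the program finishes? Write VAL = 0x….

VAL = 0x13

0: ✓ CMP  NZCV=1000
1: · SUBEQ
2: · MOVEQ
3: ✓ CMP  NZCV=0011
4: ✓ MOVVS  r0←0x13
5: ✓ ADDVS  r2←0x53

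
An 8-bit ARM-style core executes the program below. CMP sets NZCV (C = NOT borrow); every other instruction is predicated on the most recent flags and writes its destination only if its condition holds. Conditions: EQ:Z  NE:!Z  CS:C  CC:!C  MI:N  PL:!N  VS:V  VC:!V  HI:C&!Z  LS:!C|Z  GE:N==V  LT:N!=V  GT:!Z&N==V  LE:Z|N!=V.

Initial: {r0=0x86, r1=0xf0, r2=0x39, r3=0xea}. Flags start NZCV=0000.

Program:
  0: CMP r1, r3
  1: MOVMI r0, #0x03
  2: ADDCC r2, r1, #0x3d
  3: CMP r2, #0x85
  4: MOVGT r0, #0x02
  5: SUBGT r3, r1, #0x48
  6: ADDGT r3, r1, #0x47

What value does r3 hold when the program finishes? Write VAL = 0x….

[0] flags=0010 → (cmp)
[1] flags=0010 MI?F → skip
[2] flags=0010 CC?F → skip
[3] flags=1001 → (cmp)
[4] flags=1001 GT?T → r0=0x02
[5] flags=1001 GT?T → r3=0xa8
[6] flags=1001 GT?T → r3=0x37

VAL = 0x37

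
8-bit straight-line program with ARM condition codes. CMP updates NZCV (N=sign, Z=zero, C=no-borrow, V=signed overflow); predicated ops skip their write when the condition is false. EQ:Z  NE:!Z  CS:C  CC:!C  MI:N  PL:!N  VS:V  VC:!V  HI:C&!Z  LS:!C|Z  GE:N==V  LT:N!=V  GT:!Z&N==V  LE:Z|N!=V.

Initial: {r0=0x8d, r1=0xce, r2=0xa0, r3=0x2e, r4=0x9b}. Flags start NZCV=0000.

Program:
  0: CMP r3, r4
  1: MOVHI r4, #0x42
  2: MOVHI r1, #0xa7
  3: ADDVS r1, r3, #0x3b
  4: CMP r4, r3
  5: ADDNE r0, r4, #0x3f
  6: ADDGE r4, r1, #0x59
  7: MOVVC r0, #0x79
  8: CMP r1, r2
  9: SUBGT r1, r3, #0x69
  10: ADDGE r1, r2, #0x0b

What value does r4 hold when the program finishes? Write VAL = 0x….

VAL = 0x9b

[0] flags=1001 → (cmp)
[1] flags=1001 HI?F → skip
[2] flags=1001 HI?F → skip
[3] flags=1001 VS?T → r1=0x69
[4] flags=0011 → (cmp)
[5] flags=0011 NE?T → r0=0xda
[6] flags=0011 GE?F → skip
[7] flags=0011 VC?F → skip
[8] flags=1001 → (cmp)
[9] flags=1001 GT?T → r1=0xc5
[10] flags=1001 GE?T → r1=0xab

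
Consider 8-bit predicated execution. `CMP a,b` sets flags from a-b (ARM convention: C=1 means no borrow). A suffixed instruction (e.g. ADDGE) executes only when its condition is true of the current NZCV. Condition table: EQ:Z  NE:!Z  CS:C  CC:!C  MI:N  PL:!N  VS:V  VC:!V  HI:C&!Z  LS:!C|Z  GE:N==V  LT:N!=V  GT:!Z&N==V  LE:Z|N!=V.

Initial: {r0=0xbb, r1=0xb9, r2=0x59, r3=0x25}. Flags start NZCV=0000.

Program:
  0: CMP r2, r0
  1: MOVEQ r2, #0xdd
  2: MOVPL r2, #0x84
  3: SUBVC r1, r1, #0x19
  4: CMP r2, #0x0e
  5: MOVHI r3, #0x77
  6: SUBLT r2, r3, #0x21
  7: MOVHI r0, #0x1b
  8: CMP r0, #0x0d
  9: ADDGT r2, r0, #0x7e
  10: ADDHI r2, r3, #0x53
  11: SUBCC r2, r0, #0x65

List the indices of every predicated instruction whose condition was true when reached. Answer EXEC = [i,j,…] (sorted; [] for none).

0: ✓ CMP  NZCV=1001
1: · MOVEQ
2: · MOVPL
3: · SUBVC
4: ✓ CMP  NZCV=0010
5: ✓ MOVHI  r3←0x77
6: · SUBLT
7: ✓ MOVHI  r0←0x1b
8: ✓ CMP  NZCV=0010
9: ✓ ADDGT  r2←0x99
10: ✓ ADDHI  r2←0xca
11: · SUBCC

EXEC = [5,7,9,10]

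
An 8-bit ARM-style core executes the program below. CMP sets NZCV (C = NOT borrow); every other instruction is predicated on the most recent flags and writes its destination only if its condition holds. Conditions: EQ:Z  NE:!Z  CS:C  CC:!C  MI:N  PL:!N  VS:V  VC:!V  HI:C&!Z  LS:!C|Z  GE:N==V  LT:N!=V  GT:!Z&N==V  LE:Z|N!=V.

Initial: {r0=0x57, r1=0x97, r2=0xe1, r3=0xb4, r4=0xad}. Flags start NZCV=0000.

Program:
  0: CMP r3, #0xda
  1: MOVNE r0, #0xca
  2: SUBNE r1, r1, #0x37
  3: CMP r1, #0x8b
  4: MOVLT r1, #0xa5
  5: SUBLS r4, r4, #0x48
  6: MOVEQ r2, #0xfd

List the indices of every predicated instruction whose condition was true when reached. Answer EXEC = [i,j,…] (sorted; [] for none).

EXEC = [1,2,5]

0: ✓ CMP  NZCV=1000
1: ✓ MOVNE  r0←0xca
2: ✓ SUBNE  r1←0x60
3: ✓ CMP  NZCV=1001
4: · MOVLT
5: ✓ SUBLS  r4←0x65
6: · MOVEQ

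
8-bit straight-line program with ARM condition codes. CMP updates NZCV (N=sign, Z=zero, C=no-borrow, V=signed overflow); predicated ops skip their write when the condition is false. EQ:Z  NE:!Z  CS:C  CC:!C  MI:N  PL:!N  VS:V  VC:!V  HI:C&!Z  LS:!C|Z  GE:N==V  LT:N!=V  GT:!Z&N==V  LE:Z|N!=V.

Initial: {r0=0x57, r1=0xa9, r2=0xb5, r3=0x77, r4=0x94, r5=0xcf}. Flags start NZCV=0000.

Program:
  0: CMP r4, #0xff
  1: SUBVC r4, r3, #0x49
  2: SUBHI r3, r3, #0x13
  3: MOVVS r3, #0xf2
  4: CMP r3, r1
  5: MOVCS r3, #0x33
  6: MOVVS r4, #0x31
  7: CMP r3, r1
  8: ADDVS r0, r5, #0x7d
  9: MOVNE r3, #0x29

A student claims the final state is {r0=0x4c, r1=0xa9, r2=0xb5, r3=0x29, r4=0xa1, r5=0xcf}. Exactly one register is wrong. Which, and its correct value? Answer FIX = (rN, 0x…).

0: ✓ CMP  NZCV=1000
1: ✓ SUBVC  r4←0x2e
2: · SUBHI
3: · MOVVS
4: ✓ CMP  NZCV=1001
5: · MOVCS
6: ✓ MOVVS  r4←0x31
7: ✓ CMP  NZCV=1001
8: ✓ ADDVS  r0←0x4c
9: ✓ MOVNE  r3←0x29

FIX = (r4, 0x31)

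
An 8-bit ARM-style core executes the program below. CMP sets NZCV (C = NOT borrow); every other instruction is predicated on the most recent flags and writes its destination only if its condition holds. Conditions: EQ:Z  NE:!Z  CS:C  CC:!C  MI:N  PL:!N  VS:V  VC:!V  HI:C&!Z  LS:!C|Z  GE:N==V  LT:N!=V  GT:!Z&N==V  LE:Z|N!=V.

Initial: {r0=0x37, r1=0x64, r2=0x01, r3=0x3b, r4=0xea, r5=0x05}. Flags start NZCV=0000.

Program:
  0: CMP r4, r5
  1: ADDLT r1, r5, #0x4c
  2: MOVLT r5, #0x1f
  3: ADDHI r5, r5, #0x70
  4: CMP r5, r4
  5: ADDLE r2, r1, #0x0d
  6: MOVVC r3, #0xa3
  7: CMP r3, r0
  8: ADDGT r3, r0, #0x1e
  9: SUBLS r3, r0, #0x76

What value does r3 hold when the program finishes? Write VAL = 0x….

0: ✓ CMP  NZCV=1010
1: ✓ ADDLT  r1←0x51
2: ✓ MOVLT  r5←0x1f
3: ✓ ADDHI  r5←0x8f
4: ✓ CMP  NZCV=1000
5: ✓ ADDLE  r2←0x5e
6: ✓ MOVVC  r3←0xa3
7: ✓ CMP  NZCV=0011
8: · ADDGT
9: · SUBLS

VAL = 0xa3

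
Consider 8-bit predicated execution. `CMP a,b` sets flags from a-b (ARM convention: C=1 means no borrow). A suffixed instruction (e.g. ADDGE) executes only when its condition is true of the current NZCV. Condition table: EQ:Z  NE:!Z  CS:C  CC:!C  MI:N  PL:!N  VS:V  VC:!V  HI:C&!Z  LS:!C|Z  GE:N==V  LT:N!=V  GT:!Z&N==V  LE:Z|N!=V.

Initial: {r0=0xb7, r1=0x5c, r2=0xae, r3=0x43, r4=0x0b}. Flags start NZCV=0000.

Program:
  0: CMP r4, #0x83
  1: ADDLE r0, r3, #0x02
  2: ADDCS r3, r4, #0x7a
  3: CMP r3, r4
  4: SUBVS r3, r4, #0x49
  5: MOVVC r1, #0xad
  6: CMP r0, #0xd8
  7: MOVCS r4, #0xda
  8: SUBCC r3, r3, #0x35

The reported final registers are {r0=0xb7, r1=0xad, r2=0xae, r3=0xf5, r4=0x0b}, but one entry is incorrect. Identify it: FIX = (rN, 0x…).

0: ✓ CMP  NZCV=1001
1: · ADDLE
2: · ADDCS
3: ✓ CMP  NZCV=0010
4: · SUBVS
5: ✓ MOVVC  r1←0xad
6: ✓ CMP  NZCV=1000
7: · MOVCS
8: ✓ SUBCC  r3←0x0e

FIX = (r3, 0x0e)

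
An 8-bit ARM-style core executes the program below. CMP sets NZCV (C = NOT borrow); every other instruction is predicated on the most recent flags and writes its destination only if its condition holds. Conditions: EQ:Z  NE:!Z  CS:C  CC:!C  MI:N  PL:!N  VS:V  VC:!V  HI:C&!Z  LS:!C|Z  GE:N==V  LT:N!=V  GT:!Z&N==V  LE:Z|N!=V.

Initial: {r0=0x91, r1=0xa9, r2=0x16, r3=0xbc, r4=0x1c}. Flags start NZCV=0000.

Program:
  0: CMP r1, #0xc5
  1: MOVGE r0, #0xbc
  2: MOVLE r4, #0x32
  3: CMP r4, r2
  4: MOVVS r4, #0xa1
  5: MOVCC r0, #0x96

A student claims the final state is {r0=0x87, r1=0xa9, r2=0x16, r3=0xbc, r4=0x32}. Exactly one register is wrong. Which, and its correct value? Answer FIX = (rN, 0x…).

FIX = (r0, 0x91)

0: ✓ CMP  NZCV=1000
1: · MOVGE
2: ✓ MOVLE  r4←0x32
3: ✓ CMP  NZCV=0010
4: · MOVVS
5: · MOVCC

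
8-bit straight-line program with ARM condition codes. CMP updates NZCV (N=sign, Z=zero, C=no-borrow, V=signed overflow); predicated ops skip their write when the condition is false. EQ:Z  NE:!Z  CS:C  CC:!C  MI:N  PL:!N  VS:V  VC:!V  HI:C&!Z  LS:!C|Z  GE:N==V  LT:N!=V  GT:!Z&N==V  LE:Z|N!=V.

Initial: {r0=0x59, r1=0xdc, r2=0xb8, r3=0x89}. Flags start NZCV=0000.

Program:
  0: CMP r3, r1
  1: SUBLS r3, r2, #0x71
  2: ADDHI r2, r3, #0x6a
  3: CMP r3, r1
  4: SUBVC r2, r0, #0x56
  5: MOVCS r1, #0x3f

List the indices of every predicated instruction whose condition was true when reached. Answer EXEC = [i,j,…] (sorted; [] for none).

EXEC = [1,4]

0: ✓ CMP  NZCV=1000
1: ✓ SUBLS  r3←0x47
2: · ADDHI
3: ✓ CMP  NZCV=0000
4: ✓ SUBVC  r2←0x03
5: · MOVCS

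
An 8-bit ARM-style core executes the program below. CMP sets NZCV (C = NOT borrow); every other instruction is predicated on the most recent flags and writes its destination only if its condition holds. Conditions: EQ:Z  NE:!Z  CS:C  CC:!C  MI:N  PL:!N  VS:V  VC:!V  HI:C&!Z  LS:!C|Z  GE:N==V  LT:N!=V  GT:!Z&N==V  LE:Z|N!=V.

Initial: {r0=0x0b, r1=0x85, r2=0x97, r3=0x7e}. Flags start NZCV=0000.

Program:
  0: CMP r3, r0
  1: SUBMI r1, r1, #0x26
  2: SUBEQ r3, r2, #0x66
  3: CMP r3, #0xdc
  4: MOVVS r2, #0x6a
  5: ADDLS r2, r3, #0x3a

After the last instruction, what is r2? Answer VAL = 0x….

VAL = 0xb8

[0] flags=0010 → (cmp)
[1] flags=0010 MI?F → skip
[2] flags=0010 EQ?F → skip
[3] flags=1001 → (cmp)
[4] flags=1001 VS?T → r2=0x6a
[5] flags=1001 LS?T → r2=0xb8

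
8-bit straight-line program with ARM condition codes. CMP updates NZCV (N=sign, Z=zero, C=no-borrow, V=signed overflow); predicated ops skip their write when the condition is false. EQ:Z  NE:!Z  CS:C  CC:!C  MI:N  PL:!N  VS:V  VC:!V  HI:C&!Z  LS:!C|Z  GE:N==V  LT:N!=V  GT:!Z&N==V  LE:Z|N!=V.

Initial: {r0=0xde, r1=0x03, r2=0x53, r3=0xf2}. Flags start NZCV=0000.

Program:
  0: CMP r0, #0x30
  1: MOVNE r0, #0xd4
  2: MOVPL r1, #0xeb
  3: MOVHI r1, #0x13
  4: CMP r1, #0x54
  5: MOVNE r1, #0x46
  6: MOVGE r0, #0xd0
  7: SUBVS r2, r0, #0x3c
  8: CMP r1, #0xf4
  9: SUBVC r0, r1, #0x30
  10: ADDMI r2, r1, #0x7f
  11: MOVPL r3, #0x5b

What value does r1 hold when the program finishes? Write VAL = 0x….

[0] flags=1010 → (cmp)
[1] flags=1010 NE?T → r0=0xd4
[2] flags=1010 PL?F → skip
[3] flags=1010 HI?T → r1=0x13
[4] flags=1000 → (cmp)
[5] flags=1000 NE?T → r1=0x46
[6] flags=1000 GE?F → skip
[7] flags=1000 VS?F → skip
[8] flags=0000 → (cmp)
[9] flags=0000 VC?T → r0=0x16
[10] flags=0000 MI?F → skip
[11] flags=0000 PL?T → r3=0x5b

VAL = 0x46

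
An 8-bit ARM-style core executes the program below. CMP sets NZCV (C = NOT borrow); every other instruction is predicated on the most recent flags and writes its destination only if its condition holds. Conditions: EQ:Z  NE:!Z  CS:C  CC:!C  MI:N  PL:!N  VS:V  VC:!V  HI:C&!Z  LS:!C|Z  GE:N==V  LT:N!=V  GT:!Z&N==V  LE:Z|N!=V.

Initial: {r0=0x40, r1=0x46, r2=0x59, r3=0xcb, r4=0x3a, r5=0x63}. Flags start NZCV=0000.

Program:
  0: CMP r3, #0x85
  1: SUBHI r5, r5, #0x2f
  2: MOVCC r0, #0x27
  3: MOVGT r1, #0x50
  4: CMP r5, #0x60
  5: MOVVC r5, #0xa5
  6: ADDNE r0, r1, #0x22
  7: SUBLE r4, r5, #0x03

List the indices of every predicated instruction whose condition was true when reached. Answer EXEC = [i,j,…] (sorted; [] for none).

0: ✓ CMP  NZCV=0010
1: ✓ SUBHI  r5←0x34
2: · MOVCC
3: ✓ MOVGT  r1←0x50
4: ✓ CMP  NZCV=1000
5: ✓ MOVVC  r5←0xa5
6: ✓ ADDNE  r0←0x72
7: ✓ SUBLE  r4←0xa2

EXEC = [1,3,5,6,7]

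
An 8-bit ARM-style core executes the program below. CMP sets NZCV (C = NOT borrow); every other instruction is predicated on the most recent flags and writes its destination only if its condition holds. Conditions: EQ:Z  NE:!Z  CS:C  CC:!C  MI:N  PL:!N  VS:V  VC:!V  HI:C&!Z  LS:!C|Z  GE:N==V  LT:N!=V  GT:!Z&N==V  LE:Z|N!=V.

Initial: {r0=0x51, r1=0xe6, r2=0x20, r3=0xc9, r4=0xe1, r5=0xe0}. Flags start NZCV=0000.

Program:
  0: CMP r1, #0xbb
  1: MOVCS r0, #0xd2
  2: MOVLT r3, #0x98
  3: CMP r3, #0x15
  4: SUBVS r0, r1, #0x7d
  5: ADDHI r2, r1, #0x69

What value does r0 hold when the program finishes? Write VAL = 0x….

0: ✓ CMP  NZCV=0010
1: ✓ MOVCS  r0←0xd2
2: · MOVLT
3: ✓ CMP  NZCV=1010
4: · SUBVS
5: ✓ ADDHI  r2←0x4f

VAL = 0xd2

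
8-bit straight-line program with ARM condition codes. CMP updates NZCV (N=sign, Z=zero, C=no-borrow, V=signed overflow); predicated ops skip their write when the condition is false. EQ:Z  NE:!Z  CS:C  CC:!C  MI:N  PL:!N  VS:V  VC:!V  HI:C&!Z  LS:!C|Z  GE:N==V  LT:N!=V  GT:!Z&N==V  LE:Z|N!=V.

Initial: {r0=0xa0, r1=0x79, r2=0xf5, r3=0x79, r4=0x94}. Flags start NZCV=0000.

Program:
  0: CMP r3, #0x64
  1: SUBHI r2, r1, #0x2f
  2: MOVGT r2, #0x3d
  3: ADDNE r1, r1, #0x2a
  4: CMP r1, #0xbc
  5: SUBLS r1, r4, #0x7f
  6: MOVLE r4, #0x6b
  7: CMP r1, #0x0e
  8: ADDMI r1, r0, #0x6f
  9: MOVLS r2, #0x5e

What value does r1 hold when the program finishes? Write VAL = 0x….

VAL = 0x15

[0] flags=0010 → (cmp)
[1] flags=0010 HI?T → r2=0x4a
[2] flags=0010 GT?T → r2=0x3d
[3] flags=0010 NE?T → r1=0xa3
[4] flags=1000 → (cmp)
[5] flags=1000 LS?T → r1=0x15
[6] flags=1000 LE?T → r4=0x6b
[7] flags=0010 → (cmp)
[8] flags=0010 MI?F → skip
[9] flags=0010 LS?F → skip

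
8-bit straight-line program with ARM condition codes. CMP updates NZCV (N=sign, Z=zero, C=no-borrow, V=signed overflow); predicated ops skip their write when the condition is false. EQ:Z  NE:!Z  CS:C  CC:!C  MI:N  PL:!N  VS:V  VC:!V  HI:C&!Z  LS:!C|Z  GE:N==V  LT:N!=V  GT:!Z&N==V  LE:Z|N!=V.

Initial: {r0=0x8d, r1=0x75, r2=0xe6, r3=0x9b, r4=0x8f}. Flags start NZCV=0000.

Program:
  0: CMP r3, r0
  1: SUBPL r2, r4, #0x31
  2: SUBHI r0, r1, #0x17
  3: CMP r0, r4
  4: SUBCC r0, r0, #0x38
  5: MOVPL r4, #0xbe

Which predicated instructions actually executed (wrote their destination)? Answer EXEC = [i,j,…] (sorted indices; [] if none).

EXEC = [1,2,4]

0: ✓ CMP  NZCV=0010
1: ✓ SUBPL  r2←0x5e
2: ✓ SUBHI  r0←0x5e
3: ✓ CMP  NZCV=1001
4: ✓ SUBCC  r0←0x26
5: · MOVPL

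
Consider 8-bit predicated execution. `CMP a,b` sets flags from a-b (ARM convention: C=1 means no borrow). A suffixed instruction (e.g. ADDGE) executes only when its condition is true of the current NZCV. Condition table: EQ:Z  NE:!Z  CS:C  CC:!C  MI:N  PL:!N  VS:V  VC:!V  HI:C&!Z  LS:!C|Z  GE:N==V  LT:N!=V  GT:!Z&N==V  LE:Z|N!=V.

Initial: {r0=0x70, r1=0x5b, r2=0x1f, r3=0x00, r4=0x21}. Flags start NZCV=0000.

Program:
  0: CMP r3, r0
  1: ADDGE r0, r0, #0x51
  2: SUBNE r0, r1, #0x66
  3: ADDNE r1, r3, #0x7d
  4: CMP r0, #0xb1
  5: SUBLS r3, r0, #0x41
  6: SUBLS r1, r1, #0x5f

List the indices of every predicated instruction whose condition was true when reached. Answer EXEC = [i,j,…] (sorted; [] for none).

EXEC = [2,3]

[0] flags=1000 → (cmp)
[1] flags=1000 GE?F → skip
[2] flags=1000 NE?T → r0=0xf5
[3] flags=1000 NE?T → r1=0x7d
[4] flags=0010 → (cmp)
[5] flags=0010 LS?F → skip
[6] flags=0010 LS?F → skip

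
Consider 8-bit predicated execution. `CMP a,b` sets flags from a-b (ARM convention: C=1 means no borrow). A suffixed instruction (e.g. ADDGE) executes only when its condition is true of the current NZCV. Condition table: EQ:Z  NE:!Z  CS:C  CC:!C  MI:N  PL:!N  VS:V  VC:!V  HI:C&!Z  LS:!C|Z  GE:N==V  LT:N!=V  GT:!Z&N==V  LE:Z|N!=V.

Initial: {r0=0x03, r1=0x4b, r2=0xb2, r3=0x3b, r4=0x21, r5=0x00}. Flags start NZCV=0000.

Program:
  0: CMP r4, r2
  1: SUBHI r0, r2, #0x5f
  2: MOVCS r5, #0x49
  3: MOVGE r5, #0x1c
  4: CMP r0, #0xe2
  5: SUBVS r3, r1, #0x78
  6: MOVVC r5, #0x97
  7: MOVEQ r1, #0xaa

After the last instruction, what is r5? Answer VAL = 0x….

VAL = 0x97

0: ✓ CMP  NZCV=0000
1: · SUBHI
2: · MOVCS
3: ✓ MOVGE  r5←0x1c
4: ✓ CMP  NZCV=0000
5: · SUBVS
6: ✓ MOVVC  r5←0x97
7: · MOVEQ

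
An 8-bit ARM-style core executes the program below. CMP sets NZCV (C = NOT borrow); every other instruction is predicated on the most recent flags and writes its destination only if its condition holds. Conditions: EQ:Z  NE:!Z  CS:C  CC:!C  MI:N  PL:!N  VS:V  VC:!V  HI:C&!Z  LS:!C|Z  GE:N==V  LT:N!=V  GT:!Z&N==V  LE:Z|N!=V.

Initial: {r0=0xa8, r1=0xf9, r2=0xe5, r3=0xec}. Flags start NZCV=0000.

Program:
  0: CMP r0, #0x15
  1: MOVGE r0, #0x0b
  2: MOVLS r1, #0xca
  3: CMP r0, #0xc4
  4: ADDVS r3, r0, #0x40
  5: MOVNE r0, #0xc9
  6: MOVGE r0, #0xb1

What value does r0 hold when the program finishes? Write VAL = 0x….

VAL = 0xc9

[0] flags=1010 → (cmp)
[1] flags=1010 GE?F → skip
[2] flags=1010 LS?F → skip
[3] flags=1000 → (cmp)
[4] flags=1000 VS?F → skip
[5] flags=1000 NE?T → r0=0xc9
[6] flags=1000 GE?F → skip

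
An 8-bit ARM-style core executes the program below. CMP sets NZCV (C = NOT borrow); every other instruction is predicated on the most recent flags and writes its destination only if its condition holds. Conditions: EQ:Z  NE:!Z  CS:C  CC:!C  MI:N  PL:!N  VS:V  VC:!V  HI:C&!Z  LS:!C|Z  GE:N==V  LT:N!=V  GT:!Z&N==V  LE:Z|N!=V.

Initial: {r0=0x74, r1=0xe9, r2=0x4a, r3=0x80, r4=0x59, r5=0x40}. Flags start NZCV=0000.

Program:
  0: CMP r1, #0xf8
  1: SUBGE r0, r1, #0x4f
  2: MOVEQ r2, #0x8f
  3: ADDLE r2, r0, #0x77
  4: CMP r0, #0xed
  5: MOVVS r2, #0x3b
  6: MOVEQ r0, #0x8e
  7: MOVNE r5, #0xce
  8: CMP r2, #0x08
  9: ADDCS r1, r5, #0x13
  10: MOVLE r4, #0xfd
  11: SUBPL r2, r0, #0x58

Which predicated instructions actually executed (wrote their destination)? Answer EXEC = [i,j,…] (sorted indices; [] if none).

0: ✓ CMP  NZCV=1000
1: · SUBGE
2: · MOVEQ
3: ✓ ADDLE  r2←0xeb
4: ✓ CMP  NZCV=1001
5: ✓ MOVVS  r2←0x3b
6: · MOVEQ
7: ✓ MOVNE  r5←0xce
8: ✓ CMP  NZCV=0010
9: ✓ ADDCS  r1←0xe1
10: · MOVLE
11: ✓ SUBPL  r2←0x1c

EXEC = [3,5,7,9,11]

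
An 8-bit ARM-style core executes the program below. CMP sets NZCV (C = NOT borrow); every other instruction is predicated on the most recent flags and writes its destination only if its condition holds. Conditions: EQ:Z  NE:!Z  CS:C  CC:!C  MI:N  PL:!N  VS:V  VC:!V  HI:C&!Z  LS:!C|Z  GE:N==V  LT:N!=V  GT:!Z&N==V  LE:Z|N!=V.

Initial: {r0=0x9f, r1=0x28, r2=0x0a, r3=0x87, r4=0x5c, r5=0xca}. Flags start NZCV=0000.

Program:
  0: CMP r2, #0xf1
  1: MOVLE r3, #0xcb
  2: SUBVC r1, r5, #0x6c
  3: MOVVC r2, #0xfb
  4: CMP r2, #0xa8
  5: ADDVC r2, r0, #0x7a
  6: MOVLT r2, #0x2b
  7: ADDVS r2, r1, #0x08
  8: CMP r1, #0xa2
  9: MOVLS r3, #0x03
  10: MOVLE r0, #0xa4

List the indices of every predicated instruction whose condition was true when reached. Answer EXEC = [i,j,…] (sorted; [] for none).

EXEC = [2,3,5,9]

0: ✓ CMP  NZCV=0000
1: · MOVLE
2: ✓ SUBVC  r1←0x5e
3: ✓ MOVVC  r2←0xfb
4: ✓ CMP  NZCV=0010
5: ✓ ADDVC  r2←0x19
6: · MOVLT
7: · ADDVS
8: ✓ CMP  NZCV=1001
9: ✓ MOVLS  r3←0x03
10: · MOVLE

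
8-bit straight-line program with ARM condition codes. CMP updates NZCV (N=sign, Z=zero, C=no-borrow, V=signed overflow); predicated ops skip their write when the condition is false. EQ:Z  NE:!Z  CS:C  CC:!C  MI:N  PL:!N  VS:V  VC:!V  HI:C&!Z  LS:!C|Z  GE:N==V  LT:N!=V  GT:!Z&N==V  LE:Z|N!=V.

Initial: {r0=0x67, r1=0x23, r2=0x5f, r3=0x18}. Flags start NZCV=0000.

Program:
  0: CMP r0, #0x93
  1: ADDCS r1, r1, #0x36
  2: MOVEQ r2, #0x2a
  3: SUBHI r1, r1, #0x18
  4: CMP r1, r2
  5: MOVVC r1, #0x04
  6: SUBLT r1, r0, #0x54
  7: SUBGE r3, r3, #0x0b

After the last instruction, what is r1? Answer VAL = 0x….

VAL = 0x13

0: ✓ CMP  NZCV=1001
1: · ADDCS
2: · MOVEQ
3: · SUBHI
4: ✓ CMP  NZCV=1000
5: ✓ MOVVC  r1←0x04
6: ✓ SUBLT  r1←0x13
7: · SUBGE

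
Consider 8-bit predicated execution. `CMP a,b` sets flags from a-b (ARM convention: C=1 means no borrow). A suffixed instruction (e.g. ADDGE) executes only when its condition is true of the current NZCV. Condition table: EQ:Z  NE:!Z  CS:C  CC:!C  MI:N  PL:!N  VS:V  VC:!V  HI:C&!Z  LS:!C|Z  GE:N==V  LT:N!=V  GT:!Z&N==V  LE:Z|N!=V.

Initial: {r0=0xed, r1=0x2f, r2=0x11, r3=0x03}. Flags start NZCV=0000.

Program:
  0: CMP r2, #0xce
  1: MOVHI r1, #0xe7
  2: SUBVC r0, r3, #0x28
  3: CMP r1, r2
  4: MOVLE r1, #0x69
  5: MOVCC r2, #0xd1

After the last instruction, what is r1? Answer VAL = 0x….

0: ✓ CMP  NZCV=0000
1: · MOVHI
2: ✓ SUBVC  r0←0xdb
3: ✓ CMP  NZCV=0010
4: · MOVLE
5: · MOVCC

VAL = 0x2f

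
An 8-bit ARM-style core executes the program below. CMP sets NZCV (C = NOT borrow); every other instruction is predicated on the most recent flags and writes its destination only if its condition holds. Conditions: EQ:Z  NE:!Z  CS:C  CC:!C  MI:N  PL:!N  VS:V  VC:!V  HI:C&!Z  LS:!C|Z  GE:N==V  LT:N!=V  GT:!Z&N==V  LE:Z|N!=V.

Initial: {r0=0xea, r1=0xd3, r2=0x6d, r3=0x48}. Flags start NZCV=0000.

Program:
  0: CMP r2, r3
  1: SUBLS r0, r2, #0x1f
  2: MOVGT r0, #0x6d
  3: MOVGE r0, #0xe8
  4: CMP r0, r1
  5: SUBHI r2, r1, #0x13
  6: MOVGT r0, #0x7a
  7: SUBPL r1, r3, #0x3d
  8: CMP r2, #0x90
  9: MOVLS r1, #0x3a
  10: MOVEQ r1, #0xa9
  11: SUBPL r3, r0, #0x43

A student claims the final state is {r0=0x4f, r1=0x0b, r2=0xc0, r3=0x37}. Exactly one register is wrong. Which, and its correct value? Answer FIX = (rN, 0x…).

0: ✓ CMP  NZCV=0010
1: · SUBLS
2: ✓ MOVGT  r0←0x6d
3: ✓ MOVGE  r0←0xe8
4: ✓ CMP  NZCV=0010
5: ✓ SUBHI  r2←0xc0
6: ✓ MOVGT  r0←0x7a
7: ✓ SUBPL  r1←0x0b
8: ✓ CMP  NZCV=0010
9: · MOVLS
10: · MOVEQ
11: ✓ SUBPL  r3←0x37

FIX = (r0, 0x7a)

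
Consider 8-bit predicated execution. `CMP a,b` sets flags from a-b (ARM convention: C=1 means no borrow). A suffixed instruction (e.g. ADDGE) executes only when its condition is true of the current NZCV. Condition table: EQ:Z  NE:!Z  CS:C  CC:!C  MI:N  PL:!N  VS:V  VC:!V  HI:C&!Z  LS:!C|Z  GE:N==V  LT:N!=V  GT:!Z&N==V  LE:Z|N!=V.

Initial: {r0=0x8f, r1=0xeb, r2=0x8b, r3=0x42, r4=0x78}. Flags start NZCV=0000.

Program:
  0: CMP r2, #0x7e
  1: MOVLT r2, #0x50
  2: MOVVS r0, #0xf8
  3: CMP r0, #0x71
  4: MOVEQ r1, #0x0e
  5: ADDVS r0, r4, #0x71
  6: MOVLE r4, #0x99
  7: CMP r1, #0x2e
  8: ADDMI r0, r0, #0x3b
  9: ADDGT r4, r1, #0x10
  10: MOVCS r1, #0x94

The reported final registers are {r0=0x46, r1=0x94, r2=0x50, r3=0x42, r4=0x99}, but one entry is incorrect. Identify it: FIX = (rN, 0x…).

0: ✓ CMP  NZCV=0011
1: ✓ MOVLT  r2←0x50
2: ✓ MOVVS  r0←0xf8
3: ✓ CMP  NZCV=1010
4: · MOVEQ
5: · ADDVS
6: ✓ MOVLE  r4←0x99
7: ✓ CMP  NZCV=1010
8: ✓ ADDMI  r0←0x33
9: · ADDGT
10: ✓ MOVCS  r1←0x94

FIX = (r0, 0x33)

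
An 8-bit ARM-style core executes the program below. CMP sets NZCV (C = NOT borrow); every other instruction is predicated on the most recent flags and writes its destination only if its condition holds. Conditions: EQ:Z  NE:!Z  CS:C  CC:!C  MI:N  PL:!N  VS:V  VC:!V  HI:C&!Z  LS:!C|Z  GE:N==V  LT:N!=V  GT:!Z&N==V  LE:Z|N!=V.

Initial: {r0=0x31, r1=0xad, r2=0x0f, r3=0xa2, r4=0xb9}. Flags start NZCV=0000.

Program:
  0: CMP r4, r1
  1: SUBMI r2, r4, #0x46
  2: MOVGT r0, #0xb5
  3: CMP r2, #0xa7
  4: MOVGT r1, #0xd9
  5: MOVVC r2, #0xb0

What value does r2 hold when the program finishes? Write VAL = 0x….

VAL = 0xb0

[0] flags=0010 → (cmp)
[1] flags=0010 MI?F → skip
[2] flags=0010 GT?T → r0=0xb5
[3] flags=0000 → (cmp)
[4] flags=0000 GT?T → r1=0xd9
[5] flags=0000 VC?T → r2=0xb0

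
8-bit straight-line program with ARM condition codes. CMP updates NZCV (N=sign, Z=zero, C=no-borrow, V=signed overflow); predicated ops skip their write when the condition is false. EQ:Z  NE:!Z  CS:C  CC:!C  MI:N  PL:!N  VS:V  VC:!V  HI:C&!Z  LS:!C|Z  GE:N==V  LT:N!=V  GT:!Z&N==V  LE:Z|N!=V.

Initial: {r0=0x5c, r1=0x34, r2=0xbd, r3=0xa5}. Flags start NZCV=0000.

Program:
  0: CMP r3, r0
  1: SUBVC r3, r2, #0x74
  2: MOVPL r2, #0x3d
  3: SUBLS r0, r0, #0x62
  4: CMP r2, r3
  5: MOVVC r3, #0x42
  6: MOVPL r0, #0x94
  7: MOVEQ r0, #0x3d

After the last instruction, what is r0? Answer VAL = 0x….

[0] flags=0011 → (cmp)
[1] flags=0011 VC?F → skip
[2] flags=0011 PL?T → r2=0x3d
[3] flags=0011 LS?F → skip
[4] flags=1001 → (cmp)
[5] flags=1001 VC?F → skip
[6] flags=1001 PL?F → skip
[7] flags=1001 EQ?F → skip

VAL = 0x5c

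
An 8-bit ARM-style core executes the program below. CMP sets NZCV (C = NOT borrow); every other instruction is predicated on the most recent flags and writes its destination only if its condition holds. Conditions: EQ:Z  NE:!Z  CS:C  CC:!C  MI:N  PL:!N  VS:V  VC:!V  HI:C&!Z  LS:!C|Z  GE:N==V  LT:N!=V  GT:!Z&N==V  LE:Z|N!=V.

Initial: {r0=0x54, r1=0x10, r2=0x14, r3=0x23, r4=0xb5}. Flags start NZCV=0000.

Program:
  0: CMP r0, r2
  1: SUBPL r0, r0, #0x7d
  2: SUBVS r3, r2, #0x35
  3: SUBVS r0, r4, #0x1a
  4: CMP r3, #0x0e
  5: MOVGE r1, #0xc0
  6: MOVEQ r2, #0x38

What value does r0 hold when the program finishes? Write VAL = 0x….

VAL = 0xd7

0: ✓ CMP  NZCV=0010
1: ✓ SUBPL  r0←0xd7
2: · SUBVS
3: · SUBVS
4: ✓ CMP  NZCV=0010
5: ✓ MOVGE  r1←0xc0
6: · MOVEQ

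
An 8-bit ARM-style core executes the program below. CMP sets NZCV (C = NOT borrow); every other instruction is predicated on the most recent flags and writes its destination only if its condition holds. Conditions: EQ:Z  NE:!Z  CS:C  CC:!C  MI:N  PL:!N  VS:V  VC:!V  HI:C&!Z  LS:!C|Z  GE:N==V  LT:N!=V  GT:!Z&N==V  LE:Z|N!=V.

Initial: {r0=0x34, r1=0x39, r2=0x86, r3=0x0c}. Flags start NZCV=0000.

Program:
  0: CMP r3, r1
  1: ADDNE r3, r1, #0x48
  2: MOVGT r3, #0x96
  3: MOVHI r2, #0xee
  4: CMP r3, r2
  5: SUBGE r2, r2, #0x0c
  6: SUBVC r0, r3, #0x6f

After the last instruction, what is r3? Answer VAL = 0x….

VAL = 0x81

[0] flags=1000 → (cmp)
[1] flags=1000 NE?T → r3=0x81
[2] flags=1000 GT?F → skip
[3] flags=1000 HI?F → skip
[4] flags=1000 → (cmp)
[5] flags=1000 GE?F → skip
[6] flags=1000 VC?T → r0=0x12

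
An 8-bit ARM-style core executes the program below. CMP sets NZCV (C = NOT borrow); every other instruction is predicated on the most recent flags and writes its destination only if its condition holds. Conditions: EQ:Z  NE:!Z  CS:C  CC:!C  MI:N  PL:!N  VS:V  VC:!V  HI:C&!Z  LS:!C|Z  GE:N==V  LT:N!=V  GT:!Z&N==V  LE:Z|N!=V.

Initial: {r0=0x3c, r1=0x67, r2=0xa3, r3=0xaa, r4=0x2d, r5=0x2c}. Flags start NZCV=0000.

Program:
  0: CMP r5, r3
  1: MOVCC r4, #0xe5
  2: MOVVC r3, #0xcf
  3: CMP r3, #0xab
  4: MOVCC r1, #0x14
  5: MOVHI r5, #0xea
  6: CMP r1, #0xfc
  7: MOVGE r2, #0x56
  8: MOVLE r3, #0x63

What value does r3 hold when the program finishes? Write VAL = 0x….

[0] flags=1001 → (cmp)
[1] flags=1001 CC?T → r4=0xe5
[2] flags=1001 VC?F → skip
[3] flags=1000 → (cmp)
[4] flags=1000 CC?T → r1=0x14
[5] flags=1000 HI?F → skip
[6] flags=0000 → (cmp)
[7] flags=0000 GE?T → r2=0x56
[8] flags=0000 LE?F → skip

VAL = 0xaa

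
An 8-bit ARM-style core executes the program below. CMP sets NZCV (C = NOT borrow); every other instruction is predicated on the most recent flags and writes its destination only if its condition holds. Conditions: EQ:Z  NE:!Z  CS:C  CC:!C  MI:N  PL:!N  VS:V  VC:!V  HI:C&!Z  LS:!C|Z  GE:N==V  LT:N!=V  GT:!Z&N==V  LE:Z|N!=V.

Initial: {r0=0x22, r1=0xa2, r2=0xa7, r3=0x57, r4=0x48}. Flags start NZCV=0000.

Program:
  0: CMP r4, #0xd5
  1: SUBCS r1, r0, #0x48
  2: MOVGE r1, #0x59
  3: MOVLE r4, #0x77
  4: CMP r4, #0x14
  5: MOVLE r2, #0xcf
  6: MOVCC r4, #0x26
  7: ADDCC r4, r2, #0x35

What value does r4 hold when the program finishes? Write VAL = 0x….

VAL = 0x48

0: ✓ CMP  NZCV=0000
1: · SUBCS
2: ✓ MOVGE  r1←0x59
3: · MOVLE
4: ✓ CMP  NZCV=0010
5: · MOVLE
6: · MOVCC
7: · ADDCC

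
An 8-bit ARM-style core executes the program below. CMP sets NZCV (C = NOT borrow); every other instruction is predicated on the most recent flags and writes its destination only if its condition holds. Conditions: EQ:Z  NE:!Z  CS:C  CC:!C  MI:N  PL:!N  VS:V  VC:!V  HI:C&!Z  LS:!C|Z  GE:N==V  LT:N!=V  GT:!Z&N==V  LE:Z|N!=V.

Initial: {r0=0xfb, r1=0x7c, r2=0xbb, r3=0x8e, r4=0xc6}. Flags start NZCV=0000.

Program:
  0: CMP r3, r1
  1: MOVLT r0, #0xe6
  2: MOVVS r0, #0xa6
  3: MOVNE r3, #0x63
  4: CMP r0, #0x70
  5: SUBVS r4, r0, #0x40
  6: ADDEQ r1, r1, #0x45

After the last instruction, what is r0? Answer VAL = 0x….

0: ✓ CMP  NZCV=0011
1: ✓ MOVLT  r0←0xe6
2: ✓ MOVVS  r0←0xa6
3: ✓ MOVNE  r3←0x63
4: ✓ CMP  NZCV=0011
5: ✓ SUBVS  r4←0x66
6: · ADDEQ

VAL = 0xa6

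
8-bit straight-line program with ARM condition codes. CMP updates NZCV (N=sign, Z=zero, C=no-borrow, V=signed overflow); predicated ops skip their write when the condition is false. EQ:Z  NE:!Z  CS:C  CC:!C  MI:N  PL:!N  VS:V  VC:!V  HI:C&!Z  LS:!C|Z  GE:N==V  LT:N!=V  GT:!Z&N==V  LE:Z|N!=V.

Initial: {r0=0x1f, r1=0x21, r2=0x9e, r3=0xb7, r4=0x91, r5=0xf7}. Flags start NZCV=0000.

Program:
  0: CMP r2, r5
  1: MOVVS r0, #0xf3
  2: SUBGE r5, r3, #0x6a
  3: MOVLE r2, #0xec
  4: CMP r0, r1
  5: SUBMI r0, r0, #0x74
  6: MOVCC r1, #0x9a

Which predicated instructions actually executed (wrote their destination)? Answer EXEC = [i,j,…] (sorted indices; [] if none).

EXEC = [3,5,6]

0: ✓ CMP  NZCV=1000
1: · MOVVS
2: · SUBGE
3: ✓ MOVLE  r2←0xec
4: ✓ CMP  NZCV=1000
5: ✓ SUBMI  r0←0xab
6: ✓ MOVCC  r1←0x9a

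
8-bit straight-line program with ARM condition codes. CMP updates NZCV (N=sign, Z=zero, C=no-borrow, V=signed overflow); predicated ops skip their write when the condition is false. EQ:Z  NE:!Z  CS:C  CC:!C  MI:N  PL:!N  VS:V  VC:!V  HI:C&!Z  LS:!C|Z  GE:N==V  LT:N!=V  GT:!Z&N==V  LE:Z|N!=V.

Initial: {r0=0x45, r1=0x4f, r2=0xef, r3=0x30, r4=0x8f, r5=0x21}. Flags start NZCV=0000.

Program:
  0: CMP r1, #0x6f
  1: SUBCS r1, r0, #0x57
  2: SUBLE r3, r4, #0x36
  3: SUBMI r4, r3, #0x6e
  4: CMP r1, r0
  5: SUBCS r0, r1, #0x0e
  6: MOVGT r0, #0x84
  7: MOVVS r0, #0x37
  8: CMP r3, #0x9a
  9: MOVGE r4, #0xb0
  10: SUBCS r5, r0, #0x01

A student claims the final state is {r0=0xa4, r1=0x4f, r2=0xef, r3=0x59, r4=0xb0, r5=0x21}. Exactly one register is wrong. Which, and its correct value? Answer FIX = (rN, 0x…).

FIX = (r0, 0x84)

0: ✓ CMP  NZCV=1000
1: · SUBCS
2: ✓ SUBLE  r3←0x59
3: ✓ SUBMI  r4←0xeb
4: ✓ CMP  NZCV=0010
5: ✓ SUBCS  r0←0x41
6: ✓ MOVGT  r0←0x84
7: · MOVVS
8: ✓ CMP  NZCV=1001
9: ✓ MOVGE  r4←0xb0
10: · SUBCS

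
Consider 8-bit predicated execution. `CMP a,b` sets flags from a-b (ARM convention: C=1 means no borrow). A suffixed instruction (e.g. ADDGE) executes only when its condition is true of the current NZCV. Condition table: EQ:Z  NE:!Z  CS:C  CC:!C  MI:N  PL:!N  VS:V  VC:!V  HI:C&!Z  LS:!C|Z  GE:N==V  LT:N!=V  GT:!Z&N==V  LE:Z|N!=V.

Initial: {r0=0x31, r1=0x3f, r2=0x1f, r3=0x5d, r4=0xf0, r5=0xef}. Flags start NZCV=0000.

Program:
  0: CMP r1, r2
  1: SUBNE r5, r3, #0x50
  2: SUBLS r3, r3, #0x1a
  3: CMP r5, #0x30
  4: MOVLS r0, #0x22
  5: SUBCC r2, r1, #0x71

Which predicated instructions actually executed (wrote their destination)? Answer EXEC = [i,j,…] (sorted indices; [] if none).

[0] flags=0010 → (cmp)
[1] flags=0010 NE?T → r5=0x0d
[2] flags=0010 LS?F → skip
[3] flags=1000 → (cmp)
[4] flags=1000 LS?T → r0=0x22
[5] flags=1000 CC?T → r2=0xce

EXEC = [1,4,5]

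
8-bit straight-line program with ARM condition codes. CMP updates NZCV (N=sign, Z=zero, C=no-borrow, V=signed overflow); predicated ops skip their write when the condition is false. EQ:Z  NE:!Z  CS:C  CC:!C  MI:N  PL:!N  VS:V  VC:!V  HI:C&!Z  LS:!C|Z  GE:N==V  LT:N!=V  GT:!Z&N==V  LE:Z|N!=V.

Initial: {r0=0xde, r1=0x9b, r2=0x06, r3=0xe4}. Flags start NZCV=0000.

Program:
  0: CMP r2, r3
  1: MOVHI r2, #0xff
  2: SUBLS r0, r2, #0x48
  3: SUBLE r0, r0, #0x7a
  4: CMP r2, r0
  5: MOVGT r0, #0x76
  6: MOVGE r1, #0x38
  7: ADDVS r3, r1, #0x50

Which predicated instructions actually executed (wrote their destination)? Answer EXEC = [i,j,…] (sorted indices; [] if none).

EXEC = [2,5,6]

[0] flags=0000 → (cmp)
[1] flags=0000 HI?F → skip
[2] flags=0000 LS?T → r0=0xbe
[3] flags=0000 LE?F → skip
[4] flags=0000 → (cmp)
[5] flags=0000 GT?T → r0=0x76
[6] flags=0000 GE?T → r1=0x38
[7] flags=0000 VS?F → skip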